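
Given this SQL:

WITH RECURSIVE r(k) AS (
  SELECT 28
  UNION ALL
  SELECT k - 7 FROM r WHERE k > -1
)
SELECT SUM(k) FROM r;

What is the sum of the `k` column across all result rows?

63

Base: k=28.
Iteration 1: 28 > -1 holds -> k = 28 - 7 = 21.
Iteration 2: 21 > -1 holds -> k = 21 - 7 = 14.
Iteration 3: 14 > -1 holds -> k = 14 - 7 = 7.
Iteration 4: 7 > -1 holds -> k = 7 - 7 = 0.
Iteration 5: 0 > -1 holds -> k = 0 - 7 = -7.
Iteration 6: -7 > -1 fails; recursion stops.
SUM(k) = 28 + 21 + 14 + 7 + 0 + -7 = 63.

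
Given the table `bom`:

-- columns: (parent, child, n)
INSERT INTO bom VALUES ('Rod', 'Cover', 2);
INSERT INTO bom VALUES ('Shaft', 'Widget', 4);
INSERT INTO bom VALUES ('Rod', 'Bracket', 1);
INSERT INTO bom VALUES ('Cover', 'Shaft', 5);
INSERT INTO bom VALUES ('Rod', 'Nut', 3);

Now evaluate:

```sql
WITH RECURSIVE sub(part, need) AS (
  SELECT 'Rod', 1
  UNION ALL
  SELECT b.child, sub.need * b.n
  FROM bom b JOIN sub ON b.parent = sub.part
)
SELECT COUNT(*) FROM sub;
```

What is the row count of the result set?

6

Base: (Rod, need=1).
Iteration 1: components of {Rod} -> Bracket = 1*1 = 1, Cover = 1*2 = 2, Nut = 1*3 = 3.
Iteration 2: components of {Bracket,Cover,Nut} -> Shaft = 2*5 = 10.
Iteration 3: components of {Shaft} -> Widget = 10*4 = 40.
Iteration 4: no further components; recursion stops.
Total rows emitted: 6.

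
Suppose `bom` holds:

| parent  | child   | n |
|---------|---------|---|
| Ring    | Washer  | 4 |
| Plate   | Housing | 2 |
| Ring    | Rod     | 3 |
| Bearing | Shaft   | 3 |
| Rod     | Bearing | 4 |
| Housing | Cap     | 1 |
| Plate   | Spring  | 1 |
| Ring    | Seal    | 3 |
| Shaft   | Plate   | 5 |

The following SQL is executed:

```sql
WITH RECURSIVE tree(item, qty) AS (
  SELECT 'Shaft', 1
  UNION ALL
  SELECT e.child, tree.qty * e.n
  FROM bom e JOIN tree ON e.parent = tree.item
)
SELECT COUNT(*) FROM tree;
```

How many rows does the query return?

Base: (Shaft, qty=1).
Iteration 1: components of {Shaft} -> Plate = 1*5 = 5.
Iteration 2: components of {Plate} -> Housing = 5*2 = 10, Spring = 5*1 = 5.
Iteration 3: components of {Housing,Spring} -> Cap = 10*1 = 10.
Iteration 4: no further components; recursion stops.
Total rows emitted: 5.

5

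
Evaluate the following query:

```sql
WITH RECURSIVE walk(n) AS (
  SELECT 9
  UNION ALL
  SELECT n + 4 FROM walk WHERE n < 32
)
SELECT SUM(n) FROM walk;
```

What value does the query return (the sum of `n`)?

147

Base: n=9.
Iteration 1: 9 < 32 holds -> n = 9 + 4 = 13.
Iteration 2: 13 < 32 holds -> n = 13 + 4 = 17.
Iteration 3: 17 < 32 holds -> n = 17 + 4 = 21.
Iteration 4: 21 < 32 holds -> n = 21 + 4 = 25.
Iteration 5: 25 < 32 holds -> n = 25 + 4 = 29.
Iteration 6: 29 < 32 holds -> n = 29 + 4 = 33.
Iteration 7: 33 < 32 fails; recursion stops.
SUM(n) = 9 + 13 + 17 + 21 + 25 + 29 + 33 = 147.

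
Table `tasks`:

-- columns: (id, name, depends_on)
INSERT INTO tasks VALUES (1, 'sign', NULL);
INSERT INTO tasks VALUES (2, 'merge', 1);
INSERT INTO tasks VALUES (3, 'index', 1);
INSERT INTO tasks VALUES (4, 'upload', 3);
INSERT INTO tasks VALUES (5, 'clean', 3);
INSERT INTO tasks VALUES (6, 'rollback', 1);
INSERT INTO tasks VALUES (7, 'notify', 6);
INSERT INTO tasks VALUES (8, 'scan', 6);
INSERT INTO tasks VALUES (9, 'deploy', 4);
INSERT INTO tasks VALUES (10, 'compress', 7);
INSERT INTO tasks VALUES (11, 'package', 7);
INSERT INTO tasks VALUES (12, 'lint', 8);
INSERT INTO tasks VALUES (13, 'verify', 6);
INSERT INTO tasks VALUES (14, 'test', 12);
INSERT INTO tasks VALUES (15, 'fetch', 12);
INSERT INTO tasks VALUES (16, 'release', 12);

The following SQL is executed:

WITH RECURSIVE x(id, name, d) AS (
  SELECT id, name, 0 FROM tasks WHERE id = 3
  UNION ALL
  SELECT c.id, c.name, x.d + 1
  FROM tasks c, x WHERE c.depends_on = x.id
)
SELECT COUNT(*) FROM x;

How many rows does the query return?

4

Base: id=3 (index) at d 0.
Iteration 1: rows with depends_on in {3} -> upload (id 4, d 1), clean (id 5, d 1).
Iteration 2: rows with depends_on in {4,5} -> deploy (id 9, d 2).
Iteration 3: no rows with depends_on in {9}; recursion stops.
Total rows emitted: 4.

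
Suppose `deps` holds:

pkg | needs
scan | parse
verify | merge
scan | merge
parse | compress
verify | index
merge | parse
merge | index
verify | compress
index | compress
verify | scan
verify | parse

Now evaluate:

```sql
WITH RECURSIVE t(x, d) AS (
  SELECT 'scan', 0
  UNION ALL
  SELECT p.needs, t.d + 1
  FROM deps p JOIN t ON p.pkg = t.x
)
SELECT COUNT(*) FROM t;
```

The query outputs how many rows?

8

Base: (scan, d=0).
Iteration 1: edges from {scan} -> (merge, d=1), (parse, d=1).
Iteration 2: edges from {merge,parse} -> (compress, d=2), (index, d=2), (parse, d=2).
Iteration 3: edges from {compress,index,parse} -> (compress, d=3) x2. [UNION ALL keeps all 2 new rows, including repeats]
Iteration 4: no outgoing edges from {compress}; recursion stops.
Total rows emitted: 8.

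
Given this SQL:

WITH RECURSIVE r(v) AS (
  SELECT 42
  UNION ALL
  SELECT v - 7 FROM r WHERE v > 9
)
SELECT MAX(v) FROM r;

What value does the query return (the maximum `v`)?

42

Base: v=42.
Iteration 1: 42 > 9 holds -> v = 42 - 7 = 35.
Iteration 2: 35 > 9 holds -> v = 35 - 7 = 28.
Iteration 3: 28 > 9 holds -> v = 28 - 7 = 21.
Iteration 4: 21 > 9 holds -> v = 21 - 7 = 14.
Iteration 5: 14 > 9 holds -> v = 14 - 7 = 7.
Iteration 6: 7 > 9 fails; recursion stops.
v values: 42, 35, 28, 21, 14, 7; the maximum is 42.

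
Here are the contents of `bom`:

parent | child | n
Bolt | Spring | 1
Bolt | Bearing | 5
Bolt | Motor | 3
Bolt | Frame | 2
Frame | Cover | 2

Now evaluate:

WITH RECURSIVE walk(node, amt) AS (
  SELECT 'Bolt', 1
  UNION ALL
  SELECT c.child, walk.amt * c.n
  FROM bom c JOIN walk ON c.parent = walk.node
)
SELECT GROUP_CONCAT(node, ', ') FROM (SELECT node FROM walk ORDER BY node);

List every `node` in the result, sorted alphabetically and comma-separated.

Base: (Bolt, amt=1).
Iteration 1: components of {Bolt} -> Bearing = 1*5 = 5, Frame = 1*2 = 2, Motor = 1*3 = 3, Spring = 1*1 = 1.
Iteration 2: components of {Bearing,Frame,Motor,Spring} -> Cover = 2*2 = 4.
Iteration 3: no further components; recursion stops.

Bearing, Bolt, Cover, Frame, Motor, Spring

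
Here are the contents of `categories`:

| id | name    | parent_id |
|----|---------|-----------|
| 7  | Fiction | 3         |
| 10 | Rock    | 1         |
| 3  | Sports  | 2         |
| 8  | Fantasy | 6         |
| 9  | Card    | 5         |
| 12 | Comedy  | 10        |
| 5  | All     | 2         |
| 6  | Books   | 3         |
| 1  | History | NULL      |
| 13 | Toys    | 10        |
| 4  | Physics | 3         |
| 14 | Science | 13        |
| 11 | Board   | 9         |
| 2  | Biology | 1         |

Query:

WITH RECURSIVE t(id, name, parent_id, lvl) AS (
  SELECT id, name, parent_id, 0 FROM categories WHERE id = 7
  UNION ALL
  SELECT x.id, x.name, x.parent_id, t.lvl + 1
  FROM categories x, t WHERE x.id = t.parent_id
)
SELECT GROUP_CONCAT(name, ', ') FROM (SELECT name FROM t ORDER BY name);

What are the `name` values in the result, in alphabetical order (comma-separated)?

Biology, Fiction, History, Sports

Base: id=7 (Fiction), parent_id=3, lvl 0.
Iteration 1: join on id=3 -> Sports (id 3, parent_id=2, lvl 1).
Iteration 2: join on id=2 -> Biology (id 2, parent_id=1, lvl 2).
Iteration 3: join on id=1 -> History (id 1, parent_id=NULL, lvl 3).
Iteration 4: parent_id is NULL; no match; recursion stops.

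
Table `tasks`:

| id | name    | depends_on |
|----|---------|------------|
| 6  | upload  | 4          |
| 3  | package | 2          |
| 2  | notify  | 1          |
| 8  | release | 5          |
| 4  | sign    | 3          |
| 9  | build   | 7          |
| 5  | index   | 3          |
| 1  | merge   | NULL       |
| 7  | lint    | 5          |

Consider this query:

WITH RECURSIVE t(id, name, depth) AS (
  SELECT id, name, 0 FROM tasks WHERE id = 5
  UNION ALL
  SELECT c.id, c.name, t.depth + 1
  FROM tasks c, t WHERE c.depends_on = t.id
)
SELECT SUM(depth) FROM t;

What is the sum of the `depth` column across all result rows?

4

Base: id=5 (index) at depth 0.
Iteration 1: rows with depends_on in {5} -> lint (id 7, depth 1), release (id 8, depth 1).
Iteration 2: rows with depends_on in {7,8} -> build (id 9, depth 2).
Iteration 3: no rows with depends_on in {9}; recursion stops.
SUM(depth) = 0 + 1 + 1 + 2 = 4.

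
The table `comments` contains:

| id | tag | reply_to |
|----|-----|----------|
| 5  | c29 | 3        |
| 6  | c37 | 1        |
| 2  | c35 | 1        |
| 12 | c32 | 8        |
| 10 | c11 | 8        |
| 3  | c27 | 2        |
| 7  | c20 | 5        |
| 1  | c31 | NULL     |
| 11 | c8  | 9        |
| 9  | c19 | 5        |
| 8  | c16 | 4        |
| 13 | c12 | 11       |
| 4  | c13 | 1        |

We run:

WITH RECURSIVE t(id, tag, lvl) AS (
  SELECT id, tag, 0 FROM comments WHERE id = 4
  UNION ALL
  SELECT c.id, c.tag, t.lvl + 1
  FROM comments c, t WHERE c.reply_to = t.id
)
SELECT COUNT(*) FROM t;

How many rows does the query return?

4

Base: id=4 (c13) at lvl 0.
Iteration 1: rows with reply_to in {4} -> c16 (id 8, lvl 1).
Iteration 2: rows with reply_to in {8} -> c11 (id 10, lvl 2), c32 (id 12, lvl 2).
Iteration 3: no rows with reply_to in {10,12}; recursion stops.
Total rows emitted: 4.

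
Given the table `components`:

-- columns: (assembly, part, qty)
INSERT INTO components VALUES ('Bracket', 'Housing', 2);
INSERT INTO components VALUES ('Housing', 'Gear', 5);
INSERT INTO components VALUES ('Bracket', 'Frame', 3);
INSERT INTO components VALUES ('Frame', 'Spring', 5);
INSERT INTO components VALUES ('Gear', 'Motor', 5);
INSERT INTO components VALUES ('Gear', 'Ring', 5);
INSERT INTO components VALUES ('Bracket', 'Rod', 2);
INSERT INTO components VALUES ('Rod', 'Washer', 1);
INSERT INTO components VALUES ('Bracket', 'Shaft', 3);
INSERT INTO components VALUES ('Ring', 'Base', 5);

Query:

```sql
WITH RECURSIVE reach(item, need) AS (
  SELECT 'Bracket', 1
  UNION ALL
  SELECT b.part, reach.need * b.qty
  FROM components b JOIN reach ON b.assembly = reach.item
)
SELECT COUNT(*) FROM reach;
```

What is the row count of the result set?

11

Base: (Bracket, need=1).
Iteration 1: components of {Bracket} -> Frame = 1*3 = 3, Housing = 1*2 = 2, Rod = 1*2 = 2, Shaft = 1*3 = 3.
Iteration 2: components of {Frame,Housing,Rod,Shaft} -> Gear = 2*5 = 10, Spring = 3*5 = 15, Washer = 2*1 = 2.
Iteration 3: components of {Gear,Spring,Washer} -> Motor = 10*5 = 50, Ring = 10*5 = 50.
Iteration 4: components of {Motor,Ring} -> Base = 50*5 = 250.
Iteration 5: no further components; recursion stops.
Total rows emitted: 11.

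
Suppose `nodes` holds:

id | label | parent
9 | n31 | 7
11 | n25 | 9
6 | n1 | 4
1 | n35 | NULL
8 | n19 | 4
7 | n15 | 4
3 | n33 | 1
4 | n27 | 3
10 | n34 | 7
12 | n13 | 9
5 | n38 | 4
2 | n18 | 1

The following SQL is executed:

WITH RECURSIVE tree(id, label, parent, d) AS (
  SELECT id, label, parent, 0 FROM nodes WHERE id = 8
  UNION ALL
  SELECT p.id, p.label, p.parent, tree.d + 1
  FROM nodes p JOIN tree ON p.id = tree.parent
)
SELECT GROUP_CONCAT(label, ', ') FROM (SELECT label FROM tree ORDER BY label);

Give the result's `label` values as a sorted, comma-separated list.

Base: id=8 (n19), parent=4, d 0.
Iteration 1: join on id=4 -> n27 (id 4, parent=3, d 1).
Iteration 2: join on id=3 -> n33 (id 3, parent=1, d 2).
Iteration 3: join on id=1 -> n35 (id 1, parent=NULL, d 3).
Iteration 4: parent is NULL; no match; recursion stops.

n19, n27, n33, n35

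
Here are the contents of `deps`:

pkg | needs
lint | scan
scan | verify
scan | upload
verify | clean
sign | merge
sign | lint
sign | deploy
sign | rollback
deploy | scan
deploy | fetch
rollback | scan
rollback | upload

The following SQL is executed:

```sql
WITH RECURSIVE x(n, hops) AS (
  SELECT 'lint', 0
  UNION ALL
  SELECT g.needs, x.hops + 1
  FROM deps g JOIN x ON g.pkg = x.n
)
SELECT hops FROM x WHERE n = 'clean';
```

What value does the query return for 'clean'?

3

Base: (lint, hops=0).
Iteration 1: edges from {lint} -> (scan, hops=1).
Iteration 2: edges from {scan} -> (upload, hops=2), (verify, hops=2).
Iteration 3: edges from {upload,verify} -> (clean, hops=3).
Iteration 4: no outgoing edges from {clean}; recursion stops.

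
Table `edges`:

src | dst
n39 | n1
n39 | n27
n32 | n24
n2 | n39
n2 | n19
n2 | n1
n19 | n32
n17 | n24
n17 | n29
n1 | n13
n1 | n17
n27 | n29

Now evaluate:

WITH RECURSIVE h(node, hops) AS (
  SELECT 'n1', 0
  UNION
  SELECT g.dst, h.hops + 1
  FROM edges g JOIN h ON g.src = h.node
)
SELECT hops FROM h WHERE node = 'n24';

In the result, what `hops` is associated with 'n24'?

Base: (n1, hops=0).
Iteration 1: edges from {n1} -> (n13, hops=1), (n17, hops=1).
Iteration 2: edges from {n13,n17} -> (n24, hops=2), (n29, hops=2).
Iteration 3: no outgoing edges from {n24,n29}; recursion stops.

2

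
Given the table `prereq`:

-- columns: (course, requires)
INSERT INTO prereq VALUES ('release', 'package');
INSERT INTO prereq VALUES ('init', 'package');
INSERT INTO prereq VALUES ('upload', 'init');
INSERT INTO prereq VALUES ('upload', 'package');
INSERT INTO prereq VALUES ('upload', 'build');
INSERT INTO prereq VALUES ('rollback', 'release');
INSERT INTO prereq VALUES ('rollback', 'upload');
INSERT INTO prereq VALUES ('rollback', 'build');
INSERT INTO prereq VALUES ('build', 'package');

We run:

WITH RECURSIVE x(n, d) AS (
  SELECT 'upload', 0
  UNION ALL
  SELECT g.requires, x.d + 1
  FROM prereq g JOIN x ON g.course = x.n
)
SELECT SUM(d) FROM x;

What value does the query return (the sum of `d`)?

Base: (upload, d=0).
Iteration 1: edges from {upload} -> (build, d=1), (init, d=1), (package, d=1).
Iteration 2: edges from {build,init,package} -> (package, d=2) x2. [UNION ALL keeps all 2 new rows, including repeats]
Iteration 3: no outgoing edges from {package}; recursion stops.
SUM(d) = 0 + 1 + 1 + 1 + 2 + 2 = 7.

7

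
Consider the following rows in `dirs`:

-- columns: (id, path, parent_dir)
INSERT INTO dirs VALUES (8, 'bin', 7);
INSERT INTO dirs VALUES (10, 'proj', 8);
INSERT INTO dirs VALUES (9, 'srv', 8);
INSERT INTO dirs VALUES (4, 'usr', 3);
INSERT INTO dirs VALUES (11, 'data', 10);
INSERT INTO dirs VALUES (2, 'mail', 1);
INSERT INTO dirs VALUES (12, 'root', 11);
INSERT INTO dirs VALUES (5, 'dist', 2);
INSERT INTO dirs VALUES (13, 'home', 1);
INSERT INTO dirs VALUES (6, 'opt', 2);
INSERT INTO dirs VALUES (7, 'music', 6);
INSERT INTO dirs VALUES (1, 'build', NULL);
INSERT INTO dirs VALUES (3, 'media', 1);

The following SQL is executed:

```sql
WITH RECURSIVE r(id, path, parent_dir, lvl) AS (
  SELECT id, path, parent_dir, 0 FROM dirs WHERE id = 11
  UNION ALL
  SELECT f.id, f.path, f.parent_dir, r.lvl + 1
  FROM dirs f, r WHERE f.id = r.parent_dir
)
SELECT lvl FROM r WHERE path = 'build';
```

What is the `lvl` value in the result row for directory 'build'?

6

Base: id=11 (data), parent_dir=10, lvl 0.
Iteration 1: join on id=10 -> proj (id 10, parent_dir=8, lvl 1).
Iteration 2: join on id=8 -> bin (id 8, parent_dir=7, lvl 2).
Iteration 3: join on id=7 -> music (id 7, parent_dir=6, lvl 3).
Iteration 4: join on id=6 -> opt (id 6, parent_dir=2, lvl 4).
Iteration 5: join on id=2 -> mail (id 2, parent_dir=1, lvl 5).
Iteration 6: join on id=1 -> build (id 1, parent_dir=NULL, lvl 6).
Iteration 7: parent_dir is NULL; no match; recursion stops.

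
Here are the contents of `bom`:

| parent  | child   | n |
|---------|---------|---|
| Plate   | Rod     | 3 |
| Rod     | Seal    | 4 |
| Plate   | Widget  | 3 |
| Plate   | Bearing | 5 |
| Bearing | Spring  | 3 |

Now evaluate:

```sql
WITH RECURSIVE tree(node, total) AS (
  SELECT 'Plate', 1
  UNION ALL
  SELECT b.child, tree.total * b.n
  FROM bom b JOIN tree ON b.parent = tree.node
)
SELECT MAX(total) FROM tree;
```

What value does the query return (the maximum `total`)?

Base: (Plate, total=1).
Iteration 1: components of {Plate} -> Bearing = 1*5 = 5, Rod = 1*3 = 3, Widget = 1*3 = 3.
Iteration 2: components of {Bearing,Rod,Widget} -> Seal = 3*4 = 12, Spring = 5*3 = 15.
Iteration 3: no further components; recursion stops.
total values: 1, 3, 5, 3, 15, 12; the maximum is 15.

15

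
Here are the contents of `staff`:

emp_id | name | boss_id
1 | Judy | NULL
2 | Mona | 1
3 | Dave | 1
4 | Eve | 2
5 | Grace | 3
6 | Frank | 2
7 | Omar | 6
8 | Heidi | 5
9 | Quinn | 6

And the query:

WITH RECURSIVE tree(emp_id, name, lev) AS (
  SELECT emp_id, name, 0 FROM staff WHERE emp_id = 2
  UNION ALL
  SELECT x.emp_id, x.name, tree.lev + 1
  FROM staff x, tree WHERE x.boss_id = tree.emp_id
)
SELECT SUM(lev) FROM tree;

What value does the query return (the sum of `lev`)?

6

Base: emp_id=2 (Mona) at lev 0.
Iteration 1: rows with boss_id in {2} -> Eve (id 4, lev 1), Frank (id 6, lev 1).
Iteration 2: rows with boss_id in {4,6} -> Omar (id 7, lev 2), Quinn (id 9, lev 2).
Iteration 3: no rows with boss_id in {7,9}; recursion stops.
SUM(lev) = 0 + 1 + 1 + 2 + 2 = 6.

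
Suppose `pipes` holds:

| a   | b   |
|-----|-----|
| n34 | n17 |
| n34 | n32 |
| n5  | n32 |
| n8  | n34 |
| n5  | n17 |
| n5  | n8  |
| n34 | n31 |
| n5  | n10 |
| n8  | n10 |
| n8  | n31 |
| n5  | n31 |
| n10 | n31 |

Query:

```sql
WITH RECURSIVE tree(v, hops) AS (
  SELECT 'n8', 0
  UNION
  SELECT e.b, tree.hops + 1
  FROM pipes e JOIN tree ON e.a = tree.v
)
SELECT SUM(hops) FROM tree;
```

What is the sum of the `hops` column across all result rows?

9

Base: (n8, hops=0).
Iteration 1: edges from {n8} -> (n10, hops=1), (n31, hops=1), (n34, hops=1).
Iteration 2: edges from {n10,n31,n34} -> (n17, hops=2), (n31, hops=2), (n32, hops=2). [UNION drops 1 duplicate row(s)]
Iteration 3: no outgoing edges from {n17,n31,n32}; recursion stops.
SUM(hops) = 0 + 1 + 1 + 1 + 2 + 2 + 2 = 9.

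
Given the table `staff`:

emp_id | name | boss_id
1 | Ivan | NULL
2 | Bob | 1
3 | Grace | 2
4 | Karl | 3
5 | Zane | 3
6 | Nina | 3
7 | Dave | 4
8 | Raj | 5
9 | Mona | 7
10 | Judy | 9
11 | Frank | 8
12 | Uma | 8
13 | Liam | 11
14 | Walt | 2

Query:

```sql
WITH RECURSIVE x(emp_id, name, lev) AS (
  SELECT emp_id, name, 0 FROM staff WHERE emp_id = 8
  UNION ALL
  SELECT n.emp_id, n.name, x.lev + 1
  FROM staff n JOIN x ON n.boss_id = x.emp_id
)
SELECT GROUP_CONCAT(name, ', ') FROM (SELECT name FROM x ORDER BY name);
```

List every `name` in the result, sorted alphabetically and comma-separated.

Base: emp_id=8 (Raj) at lev 0.
Iteration 1: rows with boss_id in {8} -> Frank (id 11, lev 1), Uma (id 12, lev 1).
Iteration 2: rows with boss_id in {11,12} -> Liam (id 13, lev 2).
Iteration 3: no rows with boss_id in {13}; recursion stops.

Frank, Liam, Raj, Uma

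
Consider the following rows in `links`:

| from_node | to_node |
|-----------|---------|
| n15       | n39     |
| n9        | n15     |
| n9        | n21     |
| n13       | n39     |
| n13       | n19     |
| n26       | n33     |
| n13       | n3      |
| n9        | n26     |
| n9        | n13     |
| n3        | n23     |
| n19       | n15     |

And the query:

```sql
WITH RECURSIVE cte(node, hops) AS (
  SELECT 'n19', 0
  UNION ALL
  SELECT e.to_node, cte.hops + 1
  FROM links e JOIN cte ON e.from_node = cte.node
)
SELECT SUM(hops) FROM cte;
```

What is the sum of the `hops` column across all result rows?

3

Base: (n19, hops=0).
Iteration 1: edges from {n19} -> (n15, hops=1).
Iteration 2: edges from {n15} -> (n39, hops=2).
Iteration 3: no outgoing edges from {n39}; recursion stops.
SUM(hops) = 0 + 1 + 2 = 3.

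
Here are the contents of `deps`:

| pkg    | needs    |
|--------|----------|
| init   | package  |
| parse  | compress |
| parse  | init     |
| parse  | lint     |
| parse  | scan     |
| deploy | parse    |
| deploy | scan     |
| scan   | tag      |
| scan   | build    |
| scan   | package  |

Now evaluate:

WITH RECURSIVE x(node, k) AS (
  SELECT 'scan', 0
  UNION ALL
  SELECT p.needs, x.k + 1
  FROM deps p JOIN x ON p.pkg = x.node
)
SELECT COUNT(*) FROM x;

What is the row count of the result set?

4

Base: (scan, k=0).
Iteration 1: edges from {scan} -> (build, k=1), (package, k=1), (tag, k=1).
Iteration 2: no outgoing edges from {build,package,tag}; recursion stops.
Total rows emitted: 4.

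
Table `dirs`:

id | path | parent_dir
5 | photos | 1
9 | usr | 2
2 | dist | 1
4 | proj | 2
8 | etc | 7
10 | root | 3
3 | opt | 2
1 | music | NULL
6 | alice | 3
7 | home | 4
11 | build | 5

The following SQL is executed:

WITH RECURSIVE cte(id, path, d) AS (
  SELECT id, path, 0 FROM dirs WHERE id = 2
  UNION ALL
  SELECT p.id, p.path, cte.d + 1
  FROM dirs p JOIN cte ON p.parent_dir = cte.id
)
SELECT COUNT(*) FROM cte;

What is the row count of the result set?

Base: id=2 (dist) at d 0.
Iteration 1: rows with parent_dir in {2} -> opt (id 3, d 1), proj (id 4, d 1), usr (id 9, d 1).
Iteration 2: rows with parent_dir in {3,4,9} -> alice (id 6, d 2), home (id 7, d 2), root (id 10, d 2).
Iteration 3: rows with parent_dir in {6,7,10} -> etc (id 8, d 3).
Iteration 4: no rows with parent_dir in {8}; recursion stops.
Total rows emitted: 8.

8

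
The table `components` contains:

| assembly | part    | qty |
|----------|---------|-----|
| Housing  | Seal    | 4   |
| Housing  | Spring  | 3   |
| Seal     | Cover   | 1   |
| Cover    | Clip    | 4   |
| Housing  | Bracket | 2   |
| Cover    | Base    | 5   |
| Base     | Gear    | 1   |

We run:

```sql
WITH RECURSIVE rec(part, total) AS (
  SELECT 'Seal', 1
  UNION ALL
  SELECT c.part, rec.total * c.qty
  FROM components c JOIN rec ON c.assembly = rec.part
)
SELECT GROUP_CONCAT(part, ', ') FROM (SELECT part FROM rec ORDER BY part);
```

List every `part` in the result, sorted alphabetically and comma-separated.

Base: (Seal, total=1).
Iteration 1: components of {Seal} -> Cover = 1*1 = 1.
Iteration 2: components of {Cover} -> Base = 1*5 = 5, Clip = 1*4 = 4.
Iteration 3: components of {Base,Clip} -> Gear = 5*1 = 5.
Iteration 4: no further components; recursion stops.

Base, Clip, Cover, Gear, Seal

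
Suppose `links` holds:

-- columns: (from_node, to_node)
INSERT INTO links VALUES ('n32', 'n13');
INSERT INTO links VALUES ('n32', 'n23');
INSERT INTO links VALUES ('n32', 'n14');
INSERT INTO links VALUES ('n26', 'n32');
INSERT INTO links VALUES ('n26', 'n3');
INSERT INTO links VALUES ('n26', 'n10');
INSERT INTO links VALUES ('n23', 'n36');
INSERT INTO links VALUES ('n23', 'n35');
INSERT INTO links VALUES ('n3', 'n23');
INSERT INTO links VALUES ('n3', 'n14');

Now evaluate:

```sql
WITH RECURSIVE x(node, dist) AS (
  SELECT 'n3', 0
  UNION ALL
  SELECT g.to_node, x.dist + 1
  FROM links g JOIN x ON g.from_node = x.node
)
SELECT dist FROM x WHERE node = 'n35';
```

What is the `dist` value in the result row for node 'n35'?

Base: (n3, dist=0).
Iteration 1: edges from {n3} -> (n14, dist=1), (n23, dist=1).
Iteration 2: edges from {n14,n23} -> (n35, dist=2), (n36, dist=2).
Iteration 3: no outgoing edges from {n35,n36}; recursion stops.

2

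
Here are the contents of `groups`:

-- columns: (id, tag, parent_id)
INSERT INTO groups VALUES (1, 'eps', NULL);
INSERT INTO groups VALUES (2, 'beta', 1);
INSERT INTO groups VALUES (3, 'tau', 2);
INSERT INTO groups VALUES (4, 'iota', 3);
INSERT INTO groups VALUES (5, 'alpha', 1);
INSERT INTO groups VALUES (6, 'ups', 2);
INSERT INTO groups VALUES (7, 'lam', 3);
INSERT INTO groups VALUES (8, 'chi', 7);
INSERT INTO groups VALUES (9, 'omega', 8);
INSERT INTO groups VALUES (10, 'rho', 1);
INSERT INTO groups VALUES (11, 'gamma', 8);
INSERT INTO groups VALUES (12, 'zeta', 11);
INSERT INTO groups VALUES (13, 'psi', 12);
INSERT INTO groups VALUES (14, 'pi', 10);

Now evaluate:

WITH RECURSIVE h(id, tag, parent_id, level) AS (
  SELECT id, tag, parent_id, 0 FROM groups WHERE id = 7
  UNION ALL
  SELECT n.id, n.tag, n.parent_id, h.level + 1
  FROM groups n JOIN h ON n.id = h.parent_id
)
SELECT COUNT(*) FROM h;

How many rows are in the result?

Base: id=7 (lam), parent_id=3, level 0.
Iteration 1: join on id=3 -> tau (id 3, parent_id=2, level 1).
Iteration 2: join on id=2 -> beta (id 2, parent_id=1, level 2).
Iteration 3: join on id=1 -> eps (id 1, parent_id=NULL, level 3).
Iteration 4: parent_id is NULL; no match; recursion stops.
Total rows emitted: 4.

4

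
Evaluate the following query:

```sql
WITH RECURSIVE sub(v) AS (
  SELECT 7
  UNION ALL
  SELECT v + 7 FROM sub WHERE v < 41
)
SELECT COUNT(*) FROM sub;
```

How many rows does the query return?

Base: v=7.
Iteration 1: 7 < 41 holds -> v = 7 + 7 = 14.
Iteration 2: 14 < 41 holds -> v = 14 + 7 = 21.
Iteration 3: 21 < 41 holds -> v = 21 + 7 = 28.
Iteration 4: 28 < 41 holds -> v = 28 + 7 = 35.
Iteration 5: 35 < 41 holds -> v = 35 + 7 = 42.
Iteration 6: 42 < 41 fails; recursion stops.
Total rows emitted: 6.

6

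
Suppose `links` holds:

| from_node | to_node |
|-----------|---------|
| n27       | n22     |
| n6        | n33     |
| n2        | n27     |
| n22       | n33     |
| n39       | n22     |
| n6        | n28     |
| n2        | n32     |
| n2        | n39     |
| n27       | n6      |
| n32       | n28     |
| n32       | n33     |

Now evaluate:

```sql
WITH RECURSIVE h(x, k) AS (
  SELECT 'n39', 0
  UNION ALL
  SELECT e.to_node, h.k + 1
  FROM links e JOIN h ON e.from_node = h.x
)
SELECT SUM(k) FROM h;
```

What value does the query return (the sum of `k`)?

Base: (n39, k=0).
Iteration 1: edges from {n39} -> (n22, k=1).
Iteration 2: edges from {n22} -> (n33, k=2).
Iteration 3: no outgoing edges from {n33}; recursion stops.
SUM(k) = 0 + 1 + 2 = 3.

3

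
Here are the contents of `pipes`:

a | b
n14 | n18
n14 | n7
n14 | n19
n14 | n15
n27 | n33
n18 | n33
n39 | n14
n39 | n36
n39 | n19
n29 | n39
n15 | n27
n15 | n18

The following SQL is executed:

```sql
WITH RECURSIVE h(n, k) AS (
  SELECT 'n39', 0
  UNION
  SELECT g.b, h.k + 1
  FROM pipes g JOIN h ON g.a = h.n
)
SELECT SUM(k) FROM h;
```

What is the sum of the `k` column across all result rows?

Base: (n39, k=0).
Iteration 1: edges from {n39} -> (n14, k=1), (n19, k=1), (n36, k=1).
Iteration 2: edges from {n14,n19,n36} -> (n15, k=2), (n18, k=2), (n19, k=2), (n7, k=2).
Iteration 3: edges from {n15,n18,n19,n7} -> (n18, k=3), (n27, k=3), (n33, k=3).
Iteration 4: edges from {n18,n27,n33} -> (n33, k=4). [UNION drops 1 duplicate row(s)]
Iteration 5: no outgoing edges from {n33}; recursion stops.
SUM(k) = 0 + 1 + 1 + 1 + 2 + 2 + 2 + 2 + 3 + 3 + 3 + 4 = 24.

24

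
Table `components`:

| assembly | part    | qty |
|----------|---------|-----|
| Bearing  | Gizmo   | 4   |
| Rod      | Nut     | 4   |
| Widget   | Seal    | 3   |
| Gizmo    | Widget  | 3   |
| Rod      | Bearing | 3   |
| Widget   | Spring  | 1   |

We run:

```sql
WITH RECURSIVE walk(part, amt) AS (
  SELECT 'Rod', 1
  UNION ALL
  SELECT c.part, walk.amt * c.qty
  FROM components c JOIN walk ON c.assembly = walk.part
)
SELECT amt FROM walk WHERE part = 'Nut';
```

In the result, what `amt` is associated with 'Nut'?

4

Base: (Rod, amt=1).
Iteration 1: components of {Rod} -> Bearing = 1*3 = 3, Nut = 1*4 = 4.
Iteration 2: components of {Bearing,Nut} -> Gizmo = 3*4 = 12.
Iteration 3: components of {Gizmo} -> Widget = 12*3 = 36.
Iteration 4: components of {Widget} -> Seal = 36*3 = 108, Spring = 36*1 = 36.
Iteration 5: no further components; recursion stops.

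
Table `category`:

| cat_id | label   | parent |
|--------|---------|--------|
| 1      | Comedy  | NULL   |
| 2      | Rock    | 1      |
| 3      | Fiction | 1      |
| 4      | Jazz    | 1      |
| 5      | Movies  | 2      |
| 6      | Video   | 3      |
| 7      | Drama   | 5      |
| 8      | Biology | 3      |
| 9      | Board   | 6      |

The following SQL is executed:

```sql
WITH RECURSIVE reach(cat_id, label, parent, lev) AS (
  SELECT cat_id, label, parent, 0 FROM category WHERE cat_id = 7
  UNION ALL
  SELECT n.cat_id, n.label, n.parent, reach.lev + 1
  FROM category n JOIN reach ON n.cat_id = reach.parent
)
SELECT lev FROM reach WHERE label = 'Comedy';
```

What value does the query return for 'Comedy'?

Base: cat_id=7 (Drama), parent=5, lev 0.
Iteration 1: join on cat_id=5 -> Movies (id 5, parent=2, lev 1).
Iteration 2: join on cat_id=2 -> Rock (id 2, parent=1, lev 2).
Iteration 3: join on cat_id=1 -> Comedy (id 1, parent=NULL, lev 3).
Iteration 4: parent is NULL; no match; recursion stops.

3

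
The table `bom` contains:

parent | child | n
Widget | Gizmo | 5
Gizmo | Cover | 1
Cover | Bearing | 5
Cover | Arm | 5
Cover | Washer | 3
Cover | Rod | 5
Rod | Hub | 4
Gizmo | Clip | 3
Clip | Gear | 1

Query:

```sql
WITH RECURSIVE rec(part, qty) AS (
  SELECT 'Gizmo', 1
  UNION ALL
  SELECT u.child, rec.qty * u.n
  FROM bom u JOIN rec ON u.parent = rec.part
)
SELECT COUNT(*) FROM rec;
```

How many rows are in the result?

Base: (Gizmo, qty=1).
Iteration 1: components of {Gizmo} -> Clip = 1*3 = 3, Cover = 1*1 = 1.
Iteration 2: components of {Clip,Cover} -> Arm = 1*5 = 5, Bearing = 1*5 = 5, Gear = 3*1 = 3, Rod = 1*5 = 5, Washer = 1*3 = 3.
Iteration 3: components of {Arm,Bearing,Gear,Rod,Washer} -> Hub = 5*4 = 20.
Iteration 4: no further components; recursion stops.
Total rows emitted: 9.

9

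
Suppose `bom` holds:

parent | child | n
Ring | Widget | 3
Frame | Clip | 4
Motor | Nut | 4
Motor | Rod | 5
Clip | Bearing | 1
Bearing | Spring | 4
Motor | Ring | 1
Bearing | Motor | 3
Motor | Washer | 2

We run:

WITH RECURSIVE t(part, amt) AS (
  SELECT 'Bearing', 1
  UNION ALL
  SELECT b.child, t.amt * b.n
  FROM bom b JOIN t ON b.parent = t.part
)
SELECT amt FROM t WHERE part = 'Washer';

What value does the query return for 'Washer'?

Base: (Bearing, amt=1).
Iteration 1: components of {Bearing} -> Motor = 1*3 = 3, Spring = 1*4 = 4.
Iteration 2: components of {Motor,Spring} -> Nut = 3*4 = 12, Ring = 3*1 = 3, Rod = 3*5 = 15, Washer = 3*2 = 6.
Iteration 3: components of {Nut,Ring,Rod,Washer} -> Widget = 3*3 = 9.
Iteration 4: no further components; recursion stops.

6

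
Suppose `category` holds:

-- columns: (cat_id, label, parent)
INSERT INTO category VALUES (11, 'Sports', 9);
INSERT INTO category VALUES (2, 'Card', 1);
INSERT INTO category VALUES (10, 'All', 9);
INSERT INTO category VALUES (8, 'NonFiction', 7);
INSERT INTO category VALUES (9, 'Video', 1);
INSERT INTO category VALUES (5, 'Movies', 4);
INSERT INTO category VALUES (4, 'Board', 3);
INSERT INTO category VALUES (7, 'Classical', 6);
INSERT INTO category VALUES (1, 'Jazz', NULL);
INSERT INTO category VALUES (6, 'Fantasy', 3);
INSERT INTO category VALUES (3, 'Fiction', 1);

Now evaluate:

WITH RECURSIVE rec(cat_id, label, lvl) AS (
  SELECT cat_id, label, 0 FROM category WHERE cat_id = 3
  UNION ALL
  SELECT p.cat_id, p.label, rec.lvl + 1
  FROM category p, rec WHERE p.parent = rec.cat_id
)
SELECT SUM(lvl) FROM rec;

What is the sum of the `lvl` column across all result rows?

9

Base: cat_id=3 (Fiction) at lvl 0.
Iteration 1: rows with parent in {3} -> Board (id 4, lvl 1), Fantasy (id 6, lvl 1).
Iteration 2: rows with parent in {4,6} -> Movies (id 5, lvl 2), Classical (id 7, lvl 2).
Iteration 3: rows with parent in {5,7} -> NonFiction (id 8, lvl 3).
Iteration 4: no rows with parent in {8}; recursion stops.
SUM(lvl) = 0 + 1 + 1 + 2 + 2 + 3 = 9.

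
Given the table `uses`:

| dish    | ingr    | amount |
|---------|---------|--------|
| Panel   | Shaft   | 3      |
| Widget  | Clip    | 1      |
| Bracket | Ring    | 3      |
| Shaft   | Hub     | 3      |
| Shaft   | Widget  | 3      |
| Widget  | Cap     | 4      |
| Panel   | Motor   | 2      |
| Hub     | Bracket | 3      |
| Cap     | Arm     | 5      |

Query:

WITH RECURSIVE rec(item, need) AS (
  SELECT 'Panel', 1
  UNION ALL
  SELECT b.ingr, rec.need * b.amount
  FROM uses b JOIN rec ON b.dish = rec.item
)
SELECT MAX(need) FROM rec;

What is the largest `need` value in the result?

180

Base: (Panel, need=1).
Iteration 1: components of {Panel} -> Motor = 1*2 = 2, Shaft = 1*3 = 3.
Iteration 2: components of {Motor,Shaft} -> Hub = 3*3 = 9, Widget = 3*3 = 9.
Iteration 3: components of {Hub,Widget} -> Bracket = 9*3 = 27, Cap = 9*4 = 36, Clip = 9*1 = 9.
Iteration 4: components of {Bracket,Cap,Clip} -> Arm = 36*5 = 180, Ring = 27*3 = 81.
Iteration 5: no further components; recursion stops.
need values: 1, 3, 2, 9, 9, 27, 9, 36, 81, 180; the maximum is 180.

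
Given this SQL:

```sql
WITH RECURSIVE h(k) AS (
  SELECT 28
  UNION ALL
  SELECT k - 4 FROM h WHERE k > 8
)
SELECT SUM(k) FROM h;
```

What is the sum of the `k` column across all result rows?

108

Base: k=28.
Iteration 1: 28 > 8 holds -> k = 28 - 4 = 24.
Iteration 2: 24 > 8 holds -> k = 24 - 4 = 20.
Iteration 3: 20 > 8 holds -> k = 20 - 4 = 16.
Iteration 4: 16 > 8 holds -> k = 16 - 4 = 12.
Iteration 5: 12 > 8 holds -> k = 12 - 4 = 8.
Iteration 6: 8 > 8 fails; recursion stops.
SUM(k) = 28 + 24 + 20 + 16 + 12 + 8 = 108.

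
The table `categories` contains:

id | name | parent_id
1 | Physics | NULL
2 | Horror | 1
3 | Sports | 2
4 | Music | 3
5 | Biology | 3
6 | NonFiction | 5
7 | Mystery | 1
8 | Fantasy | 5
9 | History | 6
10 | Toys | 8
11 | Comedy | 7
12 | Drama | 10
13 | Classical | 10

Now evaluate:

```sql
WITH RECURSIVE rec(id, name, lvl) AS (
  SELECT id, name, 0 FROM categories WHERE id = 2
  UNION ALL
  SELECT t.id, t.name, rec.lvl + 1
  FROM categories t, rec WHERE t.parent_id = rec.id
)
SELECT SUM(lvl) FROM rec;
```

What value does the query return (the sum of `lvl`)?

29

Base: id=2 (Horror) at lvl 0.
Iteration 1: rows with parent_id in {2} -> Sports (id 3, lvl 1).
Iteration 2: rows with parent_id in {3} -> Music (id 4, lvl 2), Biology (id 5, lvl 2).
Iteration 3: rows with parent_id in {4,5} -> NonFiction (id 6, lvl 3), Fantasy (id 8, lvl 3).
Iteration 4: rows with parent_id in {6,8} -> History (id 9, lvl 4), Toys (id 10, lvl 4).
Iteration 5: rows with parent_id in {9,10} -> Drama (id 12, lvl 5), Classical (id 13, lvl 5).
Iteration 6: no rows with parent_id in {12,13}; recursion stops.
SUM(lvl) = 0 + 1 + 2 + 2 + 3 + 3 + 4 + 4 + 5 + 5 = 29.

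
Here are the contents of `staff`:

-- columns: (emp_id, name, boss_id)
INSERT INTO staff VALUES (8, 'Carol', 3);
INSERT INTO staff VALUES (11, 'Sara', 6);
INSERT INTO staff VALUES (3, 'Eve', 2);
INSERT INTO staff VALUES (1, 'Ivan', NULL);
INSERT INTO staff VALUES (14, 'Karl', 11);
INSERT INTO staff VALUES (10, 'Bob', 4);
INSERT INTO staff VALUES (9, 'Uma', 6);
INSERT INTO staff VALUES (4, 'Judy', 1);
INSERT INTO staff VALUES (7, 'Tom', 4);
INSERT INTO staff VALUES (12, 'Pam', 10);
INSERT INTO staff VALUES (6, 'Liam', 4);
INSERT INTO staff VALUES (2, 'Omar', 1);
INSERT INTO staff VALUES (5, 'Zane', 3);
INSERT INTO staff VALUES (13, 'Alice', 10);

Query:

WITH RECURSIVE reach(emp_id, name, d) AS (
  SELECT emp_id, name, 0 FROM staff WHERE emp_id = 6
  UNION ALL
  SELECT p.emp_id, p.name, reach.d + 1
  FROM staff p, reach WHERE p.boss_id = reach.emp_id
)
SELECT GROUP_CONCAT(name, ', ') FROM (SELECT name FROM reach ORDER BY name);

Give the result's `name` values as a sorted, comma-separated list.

Karl, Liam, Sara, Uma

Base: emp_id=6 (Liam) at d 0.
Iteration 1: rows with boss_id in {6} -> Uma (id 9, d 1), Sara (id 11, d 1).
Iteration 2: rows with boss_id in {9,11} -> Karl (id 14, d 2).
Iteration 3: no rows with boss_id in {14}; recursion stops.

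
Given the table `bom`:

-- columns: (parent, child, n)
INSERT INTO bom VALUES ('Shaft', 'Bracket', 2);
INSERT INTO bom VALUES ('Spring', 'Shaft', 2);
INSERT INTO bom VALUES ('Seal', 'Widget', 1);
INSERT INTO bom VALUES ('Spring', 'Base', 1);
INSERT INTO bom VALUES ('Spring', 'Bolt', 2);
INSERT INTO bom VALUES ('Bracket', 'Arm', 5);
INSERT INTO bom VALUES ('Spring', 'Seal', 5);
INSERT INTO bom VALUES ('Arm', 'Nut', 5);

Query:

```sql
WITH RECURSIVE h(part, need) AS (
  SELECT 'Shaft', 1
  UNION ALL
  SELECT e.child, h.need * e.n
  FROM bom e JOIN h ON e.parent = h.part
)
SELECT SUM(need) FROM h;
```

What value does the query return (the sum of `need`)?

Base: (Shaft, need=1).
Iteration 1: components of {Shaft} -> Bracket = 1*2 = 2.
Iteration 2: components of {Bracket} -> Arm = 2*5 = 10.
Iteration 3: components of {Arm} -> Nut = 10*5 = 50.
Iteration 4: no further components; recursion stops.
SUM(need) = 1 + 2 + 10 + 50 = 63.

63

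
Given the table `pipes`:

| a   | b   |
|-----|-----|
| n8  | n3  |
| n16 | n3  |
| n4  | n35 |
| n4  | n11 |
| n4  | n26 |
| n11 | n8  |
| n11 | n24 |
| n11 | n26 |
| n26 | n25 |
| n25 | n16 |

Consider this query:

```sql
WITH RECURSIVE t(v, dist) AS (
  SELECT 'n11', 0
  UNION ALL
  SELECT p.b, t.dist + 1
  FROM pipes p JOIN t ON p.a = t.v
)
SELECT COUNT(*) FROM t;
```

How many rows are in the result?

8

Base: (n11, dist=0).
Iteration 1: edges from {n11} -> (n24, dist=1), (n26, dist=1), (n8, dist=1).
Iteration 2: edges from {n24,n26,n8} -> (n25, dist=2), (n3, dist=2).
Iteration 3: edges from {n25,n3} -> (n16, dist=3).
Iteration 4: edges from {n16} -> (n3, dist=4).
Iteration 5: no outgoing edges from {n3}; recursion stops.
Total rows emitted: 8.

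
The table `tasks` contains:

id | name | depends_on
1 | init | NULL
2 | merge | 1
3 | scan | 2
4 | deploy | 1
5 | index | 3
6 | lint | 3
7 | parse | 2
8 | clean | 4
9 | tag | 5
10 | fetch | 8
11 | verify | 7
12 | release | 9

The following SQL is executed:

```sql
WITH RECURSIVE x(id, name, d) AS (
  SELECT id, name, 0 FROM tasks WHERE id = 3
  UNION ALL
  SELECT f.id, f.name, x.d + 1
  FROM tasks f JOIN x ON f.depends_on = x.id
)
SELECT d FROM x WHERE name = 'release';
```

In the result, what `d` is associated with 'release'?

3

Base: id=3 (scan) at d 0.
Iteration 1: rows with depends_on in {3} -> index (id 5, d 1), lint (id 6, d 1).
Iteration 2: rows with depends_on in {5,6} -> tag (id 9, d 2).
Iteration 3: rows with depends_on in {9} -> release (id 12, d 3).
Iteration 4: no rows with depends_on in {12}; recursion stops.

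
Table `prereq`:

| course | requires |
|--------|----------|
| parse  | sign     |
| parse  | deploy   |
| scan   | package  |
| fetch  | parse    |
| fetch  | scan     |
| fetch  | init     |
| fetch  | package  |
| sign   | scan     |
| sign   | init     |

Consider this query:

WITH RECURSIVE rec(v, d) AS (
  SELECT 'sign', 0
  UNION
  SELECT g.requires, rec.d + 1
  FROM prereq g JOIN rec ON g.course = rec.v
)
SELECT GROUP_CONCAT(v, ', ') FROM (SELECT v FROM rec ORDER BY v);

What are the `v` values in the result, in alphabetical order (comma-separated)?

init, package, scan, sign

Base: (sign, d=0).
Iteration 1: edges from {sign} -> (init, d=1), (scan, d=1).
Iteration 2: edges from {init,scan} -> (package, d=2).
Iteration 3: no outgoing edges from {package}; recursion stops.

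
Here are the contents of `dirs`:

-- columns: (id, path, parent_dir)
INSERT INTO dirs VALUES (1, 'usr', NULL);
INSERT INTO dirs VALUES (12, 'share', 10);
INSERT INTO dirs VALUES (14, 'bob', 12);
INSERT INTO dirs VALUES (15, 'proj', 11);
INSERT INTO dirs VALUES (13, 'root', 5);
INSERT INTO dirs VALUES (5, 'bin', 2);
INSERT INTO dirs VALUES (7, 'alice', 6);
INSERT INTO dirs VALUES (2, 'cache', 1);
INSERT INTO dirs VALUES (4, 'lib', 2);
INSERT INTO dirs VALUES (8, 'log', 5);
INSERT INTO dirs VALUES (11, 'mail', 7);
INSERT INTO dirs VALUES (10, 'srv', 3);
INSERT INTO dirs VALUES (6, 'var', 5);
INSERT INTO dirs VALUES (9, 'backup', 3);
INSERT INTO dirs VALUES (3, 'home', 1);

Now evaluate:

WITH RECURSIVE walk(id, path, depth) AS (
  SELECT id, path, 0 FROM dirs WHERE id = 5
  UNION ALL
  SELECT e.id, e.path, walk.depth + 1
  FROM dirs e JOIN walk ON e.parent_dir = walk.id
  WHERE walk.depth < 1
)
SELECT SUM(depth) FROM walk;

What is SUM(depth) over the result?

3

Base: id=5 (bin) at depth 0.
Iteration 1: rows with parent_dir in {5} -> var (id 6, depth 1), log (id 8, depth 1), root (id 13, depth 1).
Iteration 2: depth < 1 fails for all current rows; recursion stops.
SUM(depth) = 0 + 1 + 1 + 1 = 3.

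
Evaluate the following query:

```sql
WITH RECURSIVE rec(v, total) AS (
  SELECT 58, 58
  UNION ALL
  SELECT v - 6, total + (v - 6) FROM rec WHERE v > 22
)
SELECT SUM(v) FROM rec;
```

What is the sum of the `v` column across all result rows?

Base: v=58, total=58.
Iteration 1: 58 > 22 holds -> v = 58 - 6 = 52, total = 58 + 52 = 110.
Iteration 2: 52 > 22 holds -> v = 52 - 6 = 46, total = 110 + 46 = 156.
Iteration 3: 46 > 22 holds -> v = 46 - 6 = 40, total = 156 + 40 = 196.
Iteration 4: 40 > 22 holds -> v = 40 - 6 = 34, total = 196 + 34 = 230.
Iteration 5: 34 > 22 holds -> v = 34 - 6 = 28, total = 230 + 28 = 258.
Iteration 6: 28 > 22 holds -> v = 28 - 6 = 22, total = 258 + 22 = 280.
Iteration 7: 22 > 22 fails; recursion stops.
SUM(v) = 58 + 52 + 46 + 40 + 34 + 28 + 22 = 280.

280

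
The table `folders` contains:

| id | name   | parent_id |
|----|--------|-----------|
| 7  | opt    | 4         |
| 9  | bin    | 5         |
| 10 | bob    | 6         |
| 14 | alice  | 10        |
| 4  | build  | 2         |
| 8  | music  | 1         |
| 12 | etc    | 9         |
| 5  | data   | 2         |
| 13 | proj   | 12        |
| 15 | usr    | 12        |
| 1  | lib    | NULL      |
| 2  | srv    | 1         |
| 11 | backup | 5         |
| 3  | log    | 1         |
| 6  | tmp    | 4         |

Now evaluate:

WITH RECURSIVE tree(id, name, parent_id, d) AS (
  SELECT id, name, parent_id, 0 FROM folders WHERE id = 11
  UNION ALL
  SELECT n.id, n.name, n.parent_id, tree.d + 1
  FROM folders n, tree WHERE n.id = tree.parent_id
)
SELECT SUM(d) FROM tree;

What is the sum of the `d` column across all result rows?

6

Base: id=11 (backup), parent_id=5, d 0.
Iteration 1: join on id=5 -> data (id 5, parent_id=2, d 1).
Iteration 2: join on id=2 -> srv (id 2, parent_id=1, d 2).
Iteration 3: join on id=1 -> lib (id 1, parent_id=NULL, d 3).
Iteration 4: parent_id is NULL; no match; recursion stops.
SUM(d) = 0 + 1 + 2 + 3 = 6.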